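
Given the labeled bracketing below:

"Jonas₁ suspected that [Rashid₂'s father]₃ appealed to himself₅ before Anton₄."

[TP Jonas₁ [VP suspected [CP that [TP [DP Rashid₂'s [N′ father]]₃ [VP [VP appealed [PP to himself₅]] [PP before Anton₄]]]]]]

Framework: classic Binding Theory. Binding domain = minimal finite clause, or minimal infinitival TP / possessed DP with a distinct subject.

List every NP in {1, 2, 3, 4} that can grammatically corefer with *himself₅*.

*himself* is an anaphor, so Principle A applies: it must be bound in its binding domain.
Binding domain of *himself₅*: the embedded TP, whose subject is [Rashid₂'s father]₃.
*Jonas₁* c-commands the anaphor but is outside its binding domain → cannot satisfy Principle A.
*Rashid₂* does not c-command the anaphor → cannot bind it.
*[Rashid₂'s father]₃* c-commands the anaphor within its binding domain → licit binder.
*Anton₄* does not c-command the anaphor → cannot bind it.

{3}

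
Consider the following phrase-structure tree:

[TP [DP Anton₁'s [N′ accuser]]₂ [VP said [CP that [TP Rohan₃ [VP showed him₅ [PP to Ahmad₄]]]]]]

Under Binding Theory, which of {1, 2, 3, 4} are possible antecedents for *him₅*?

{1, 2}

*him* is a pronoun, so Principle B applies: it must be free in its binding domain.
Binding domain of *him₅*: the embedded TP, whose subject is Rohan₃.
*Anton₁* and the pronoun do not c-command one another → neither Principle B nor Principle C is at stake; coindexation permitted.
*[Anton₁'s accuser]₂* c-commands the pronoun but from outside its binding domain, and is not c-commanded by it → coindexation permitted.
*Rohan₃* c-commands the pronoun within its binding domain → coindexation would violate Principle B.
*Ahmad₄*: the pronoun c-commands this R-expression → coindexation would violate Principle C on *Ahmad₄*.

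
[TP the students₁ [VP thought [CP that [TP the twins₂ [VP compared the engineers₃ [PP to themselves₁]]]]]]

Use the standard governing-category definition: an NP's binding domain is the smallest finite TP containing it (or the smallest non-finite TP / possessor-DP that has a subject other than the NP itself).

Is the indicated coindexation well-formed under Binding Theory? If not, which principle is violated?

Principle A

The two coindexed NPs are *the students₁* and *themselves₁*.
*themselves₁* is an anaphor. Principle A requires it to be bound within its binding domain — the embedded TP, whose subject is the twins₂.
Within that domain it is c-commanded by *the twins₂*, *the engineers₃*, none of which share its index.
*the students₁* does c-command the anaphor, but from outside its binding domain.
The anaphor is unbound in its domain → Principle A violation.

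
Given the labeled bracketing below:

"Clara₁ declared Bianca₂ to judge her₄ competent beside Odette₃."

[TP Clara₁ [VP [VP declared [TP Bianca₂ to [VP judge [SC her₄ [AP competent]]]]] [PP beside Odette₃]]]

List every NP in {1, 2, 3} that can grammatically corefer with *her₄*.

*her* is a pronoun, so Principle B applies: it must be free in its binding domain.
Binding domain of *her₄*: the embedded TP, whose subject is Bianca₂.
*Clara₁* c-commands the pronoun but from outside its binding domain, and is not c-commanded by it → coindexation permitted.
*Bianca₂* c-commands the pronoun within its binding domain → coindexation would violate Principle B.
*Odette₃* and the pronoun do not c-command one another → neither Principle B nor Principle C is at stake; coindexation permitted.

{1, 3}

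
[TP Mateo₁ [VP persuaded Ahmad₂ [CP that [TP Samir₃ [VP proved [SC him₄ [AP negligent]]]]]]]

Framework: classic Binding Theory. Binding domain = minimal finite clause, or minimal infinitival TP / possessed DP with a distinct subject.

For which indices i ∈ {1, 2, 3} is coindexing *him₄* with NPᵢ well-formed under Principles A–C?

{1, 2}

*him* is a pronoun, so Principle B applies: it must be free in its binding domain.
Binding domain of *him₄*: the embedded TP, whose subject is Samir₃.
*Mateo₁* c-commands the pronoun but from outside its binding domain, and is not c-commanded by it → coindexation permitted.
*Ahmad₂* c-commands the pronoun but from outside its binding domain, and is not c-commanded by it → coindexation permitted.
*Samir₃* c-commands the pronoun within its binding domain → coindexation would violate Principle B.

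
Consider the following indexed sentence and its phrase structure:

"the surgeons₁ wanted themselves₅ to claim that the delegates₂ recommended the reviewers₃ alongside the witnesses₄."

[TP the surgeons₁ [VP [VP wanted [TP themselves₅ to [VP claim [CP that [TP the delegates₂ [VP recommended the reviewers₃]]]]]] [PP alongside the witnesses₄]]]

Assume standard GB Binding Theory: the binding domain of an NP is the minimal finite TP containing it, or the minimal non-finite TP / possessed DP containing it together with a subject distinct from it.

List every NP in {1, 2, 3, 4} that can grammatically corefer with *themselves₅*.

*themselves* is an anaphor, so Principle A applies: it must be bound in its binding domain.
Binding domain of *themselves₅*: the matrix TP, whose subject is the surgeons₁.
*the surgeons₁* c-commands the anaphor within its binding domain → licit binder.
*the delegates₂* does not c-command the anaphor → cannot bind it.
*the reviewers₃* does not c-command the anaphor → cannot bind it.
*the witnesses₄* does not c-command the anaphor → cannot bind it.

{1}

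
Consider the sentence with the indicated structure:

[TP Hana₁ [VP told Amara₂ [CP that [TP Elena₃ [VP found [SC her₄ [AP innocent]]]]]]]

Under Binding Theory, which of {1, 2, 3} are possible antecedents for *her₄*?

{1, 2}

*her* is a pronoun, so Principle B applies: it must be free in its binding domain.
Binding domain of *her₄*: the embedded TP, whose subject is Elena₃.
*Hana₁* c-commands the pronoun but from outside its binding domain, and is not c-commanded by it → coindexation permitted.
*Amara₂* c-commands the pronoun but from outside its binding domain, and is not c-commanded by it → coindexation permitted.
*Elena₃* c-commands the pronoun within its binding domain → coindexation would violate Principle B.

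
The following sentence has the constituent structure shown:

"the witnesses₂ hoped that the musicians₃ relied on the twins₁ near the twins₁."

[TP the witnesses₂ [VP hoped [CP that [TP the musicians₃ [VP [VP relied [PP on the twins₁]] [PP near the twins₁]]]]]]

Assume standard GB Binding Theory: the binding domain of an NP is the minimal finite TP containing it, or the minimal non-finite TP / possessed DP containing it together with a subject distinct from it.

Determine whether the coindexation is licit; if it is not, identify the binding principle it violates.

grammatical

The two coindexed NPs are *the twins₁* and *the twins₁*.
*the twins₁* is an R-expression; no coindexed NP c-commands it, so Principle C holds.
*the twins₁* is an R-expression; *the twins₁* does not c-command it, and no other NP shares its index, so Principle C is satisfied.
All principles are respected.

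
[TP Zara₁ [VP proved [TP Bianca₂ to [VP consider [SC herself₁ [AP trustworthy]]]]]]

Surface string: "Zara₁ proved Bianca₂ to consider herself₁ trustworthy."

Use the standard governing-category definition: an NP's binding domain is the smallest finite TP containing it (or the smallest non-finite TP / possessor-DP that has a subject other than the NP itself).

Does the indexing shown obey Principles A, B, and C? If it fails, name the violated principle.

The two coindexed NPs are *Zara₁* and *herself₁*.
*herself₁* is an anaphor. Principle A requires it to be bound within its binding domain — the embedded TP, whose subject is Bianca₂.
Within that domain it is c-commanded by *Bianca₂*, which does not share its index.
*Zara₁* does c-command the anaphor, but from outside its binding domain.
The anaphor is unbound in its domain → Principle A violation.

Principle A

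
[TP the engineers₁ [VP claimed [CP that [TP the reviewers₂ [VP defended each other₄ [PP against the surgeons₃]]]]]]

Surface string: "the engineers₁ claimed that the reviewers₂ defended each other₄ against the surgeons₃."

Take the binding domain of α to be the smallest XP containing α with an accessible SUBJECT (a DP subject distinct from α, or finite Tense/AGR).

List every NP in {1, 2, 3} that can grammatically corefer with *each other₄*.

*each other* is an anaphor, so Principle A applies: it must be bound in its binding domain.
Binding domain of *each other₄*: the embedded TP, whose subject is the reviewers₂.
*the engineers₁* c-commands the anaphor but is outside its binding domain → cannot satisfy Principle A.
*the reviewers₂* c-commands the anaphor within its binding domain → licit binder.
*the surgeons₃* does not c-command the anaphor → cannot bind it.

{2}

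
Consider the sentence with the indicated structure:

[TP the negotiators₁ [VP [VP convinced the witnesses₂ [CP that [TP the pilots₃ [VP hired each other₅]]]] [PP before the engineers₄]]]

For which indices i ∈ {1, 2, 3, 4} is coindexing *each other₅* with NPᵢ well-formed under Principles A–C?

*each other* is an anaphor, so Principle A applies: it must be bound in its binding domain.
Binding domain of *each other₅*: the embedded TP, whose subject is the pilots₃.
*the negotiators₁* c-commands the anaphor but is outside its binding domain → cannot satisfy Principle A.
*the witnesses₂* c-commands the anaphor but is outside its binding domain → cannot satisfy Principle A.
*the pilots₃* c-commands the anaphor within its binding domain → licit binder.
*the engineers₄* does not c-command the anaphor → cannot bind it.

{3}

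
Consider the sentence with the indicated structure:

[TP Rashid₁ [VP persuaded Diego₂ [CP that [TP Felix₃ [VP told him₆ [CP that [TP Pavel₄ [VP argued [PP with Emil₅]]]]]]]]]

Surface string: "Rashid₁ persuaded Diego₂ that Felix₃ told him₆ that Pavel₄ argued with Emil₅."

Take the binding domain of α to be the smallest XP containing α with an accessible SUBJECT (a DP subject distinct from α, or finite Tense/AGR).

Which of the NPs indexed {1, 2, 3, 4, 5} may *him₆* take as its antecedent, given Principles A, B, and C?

{1, 2}

*him* is a pronoun, so Principle B applies: it must be free in its binding domain.
Binding domain of *him₆*: the embedded TP, whose subject is Felix₃.
*Rashid₁* c-commands the pronoun but from outside its binding domain, and is not c-commanded by it → coindexation permitted.
*Diego₂* c-commands the pronoun but from outside its binding domain, and is not c-commanded by it → coindexation permitted.
*Felix₃* c-commands the pronoun within its binding domain → coindexation would violate Principle B.
*Pavel₄*: the pronoun c-commands this R-expression → coindexation would violate Principle C on *Pavel₄*.
*Emil₅*: the pronoun c-commands this R-expression → coindexation would violate Principle C on *Emil₅*.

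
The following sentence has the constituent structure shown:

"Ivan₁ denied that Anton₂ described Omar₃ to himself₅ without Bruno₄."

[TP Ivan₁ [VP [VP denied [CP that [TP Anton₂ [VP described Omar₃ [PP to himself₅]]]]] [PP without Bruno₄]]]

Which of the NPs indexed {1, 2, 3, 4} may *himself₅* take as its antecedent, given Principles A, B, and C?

*himself* is an anaphor, so Principle A applies: it must be bound in its binding domain.
Binding domain of *himself₅*: the embedded TP, whose subject is Anton₂.
*Ivan₁* c-commands the anaphor but is outside its binding domain → cannot satisfy Principle A.
*Anton₂* c-commands the anaphor within its binding domain → licit binder.
*Omar₃* c-commands the anaphor within its binding domain → licit binder.
*Bruno₄* does not c-command the anaphor → cannot bind it.

{2, 3}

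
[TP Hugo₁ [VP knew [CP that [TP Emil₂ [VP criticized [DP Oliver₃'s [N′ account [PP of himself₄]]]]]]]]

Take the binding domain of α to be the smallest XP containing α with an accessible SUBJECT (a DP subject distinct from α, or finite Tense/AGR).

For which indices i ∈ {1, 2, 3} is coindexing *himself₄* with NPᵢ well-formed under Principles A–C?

{3}

*himself* is an anaphor, so Principle A applies: it must be bound in its binding domain.
Binding domain of *himself₄*: the possessed DP, whose subject is Oliver₃.
*Hugo₁* c-commands the anaphor but is outside its binding domain → cannot satisfy Principle A.
*Emil₂* c-commands the anaphor but is outside its binding domain → cannot satisfy Principle A.
*Oliver₃* c-commands the anaphor within its binding domain → licit binder.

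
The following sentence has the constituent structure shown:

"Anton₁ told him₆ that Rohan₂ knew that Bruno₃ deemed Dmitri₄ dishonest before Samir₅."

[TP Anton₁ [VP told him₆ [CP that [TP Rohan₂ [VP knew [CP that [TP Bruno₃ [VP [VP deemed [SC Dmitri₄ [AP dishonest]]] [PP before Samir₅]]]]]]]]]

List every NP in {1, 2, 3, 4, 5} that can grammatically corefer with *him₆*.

none

*him* is a pronoun, so Principle B applies: it must be free in its binding domain.
Binding domain of *him₆*: the matrix TP, whose subject is Anton₁.
*Anton₁* c-commands the pronoun within its binding domain → coindexation would violate Principle B.
*Rohan₂*: the pronoun c-commands this R-expression → coindexation would violate Principle C on *Rohan₂*.
*Bruno₃*: the pronoun c-commands this R-expression → coindexation would violate Principle C on *Bruno₃*.
*Dmitri₄*: the pronoun c-commands this R-expression → coindexation would violate Principle C on *Dmitri₄*.
*Samir₅*: the pronoun c-commands this R-expression → coindexation would violate Principle C on *Samir₅*.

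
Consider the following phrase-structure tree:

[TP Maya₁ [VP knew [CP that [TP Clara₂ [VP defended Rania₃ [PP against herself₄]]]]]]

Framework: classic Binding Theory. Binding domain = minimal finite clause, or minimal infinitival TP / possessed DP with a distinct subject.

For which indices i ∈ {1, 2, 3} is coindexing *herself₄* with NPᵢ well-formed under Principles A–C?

*herself* is an anaphor, so Principle A applies: it must be bound in its binding domain.
Binding domain of *herself₄*: the embedded TP, whose subject is Clara₂.
*Maya₁* c-commands the anaphor but is outside its binding domain → cannot satisfy Principle A.
*Clara₂* c-commands the anaphor within its binding domain → licit binder.
*Rania₃* c-commands the anaphor within its binding domain → licit binder.

{2, 3}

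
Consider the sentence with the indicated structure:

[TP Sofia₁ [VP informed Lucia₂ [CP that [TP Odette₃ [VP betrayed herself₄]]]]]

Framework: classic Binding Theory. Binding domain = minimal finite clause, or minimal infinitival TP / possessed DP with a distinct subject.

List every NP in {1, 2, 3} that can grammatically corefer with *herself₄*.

*herself* is an anaphor, so Principle A applies: it must be bound in its binding domain.
Binding domain of *herself₄*: the embedded TP, whose subject is Odette₃.
*Sofia₁* c-commands the anaphor but is outside its binding domain → cannot satisfy Principle A.
*Lucia₂* c-commands the anaphor but is outside its binding domain → cannot satisfy Principle A.
*Odette₃* c-commands the anaphor within its binding domain → licit binder.

{3}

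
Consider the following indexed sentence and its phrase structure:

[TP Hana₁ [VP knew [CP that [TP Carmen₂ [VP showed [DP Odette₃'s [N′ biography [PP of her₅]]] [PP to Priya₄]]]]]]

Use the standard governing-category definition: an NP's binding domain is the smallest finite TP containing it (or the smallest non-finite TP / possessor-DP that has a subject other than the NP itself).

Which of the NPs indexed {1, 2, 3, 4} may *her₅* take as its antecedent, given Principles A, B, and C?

*her* is a pronoun, so Principle B applies: it must be free in its binding domain.
Binding domain of *her₅*: the possessed DP, whose subject is Odette₃.
*Hana₁* c-commands the pronoun but from outside its binding domain, and is not c-commanded by it → coindexation permitted.
*Carmen₂* c-commands the pronoun but from outside its binding domain, and is not c-commanded by it → coindexation permitted.
*Odette₃* c-commands the pronoun within its binding domain → coindexation would violate Principle B.
*Priya₄* and the pronoun do not c-command one another → neither Principle B nor Principle C is at stake; coindexation permitted.

{1, 2, 4}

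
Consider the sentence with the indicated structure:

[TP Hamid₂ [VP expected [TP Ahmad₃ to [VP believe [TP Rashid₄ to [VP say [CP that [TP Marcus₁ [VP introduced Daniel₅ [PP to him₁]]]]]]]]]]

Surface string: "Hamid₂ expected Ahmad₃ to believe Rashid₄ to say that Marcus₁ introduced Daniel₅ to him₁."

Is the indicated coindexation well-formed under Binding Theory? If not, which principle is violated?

Principle B

The two coindexed NPs are *Marcus₁* and *him₁*.
*him₁* is a pronoun. Its binding domain is the embedded TP, whose subject is Marcus₁.
*Marcus₁* c-commands it within that domain and carries the same index.
The pronoun is locally bound → Principle B violation.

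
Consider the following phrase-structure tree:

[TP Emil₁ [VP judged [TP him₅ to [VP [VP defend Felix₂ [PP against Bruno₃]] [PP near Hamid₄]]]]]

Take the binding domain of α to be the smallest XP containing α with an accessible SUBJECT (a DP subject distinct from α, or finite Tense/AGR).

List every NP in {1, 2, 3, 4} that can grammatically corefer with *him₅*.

none

*him* is a pronoun, so Principle B applies: it must be free in its binding domain.
Binding domain of *him₅*: the matrix TP, whose subject is Emil₁.
*Emil₁* c-commands the pronoun within its binding domain → coindexation would violate Principle B.
*Felix₂*: the pronoun c-commands this R-expression → coindexation would violate Principle C on *Felix₂*.
*Bruno₃*: the pronoun c-commands this R-expression → coindexation would violate Principle C on *Bruno₃*.
*Hamid₄*: the pronoun c-commands this R-expression → coindexation would violate Principle C on *Hamid₄*.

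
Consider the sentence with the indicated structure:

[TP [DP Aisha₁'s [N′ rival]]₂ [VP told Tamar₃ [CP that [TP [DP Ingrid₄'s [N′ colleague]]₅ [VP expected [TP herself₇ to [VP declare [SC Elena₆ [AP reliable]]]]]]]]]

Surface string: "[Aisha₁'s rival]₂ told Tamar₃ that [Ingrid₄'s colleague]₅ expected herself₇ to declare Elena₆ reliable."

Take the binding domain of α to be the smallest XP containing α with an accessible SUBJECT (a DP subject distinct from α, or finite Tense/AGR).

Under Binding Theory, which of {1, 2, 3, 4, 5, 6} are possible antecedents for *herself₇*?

{5}

*herself* is an anaphor, so Principle A applies: it must be bound in its binding domain.
Binding domain of *herself₇*: the embedded TP, whose subject is [Ingrid₄'s colleague]₅.
*Aisha₁* does not c-command the anaphor → cannot bind it.
*[Aisha₁'s rival]₂* c-commands the anaphor but is outside its binding domain → cannot satisfy Principle A.
*Tamar₃* c-commands the anaphor but is outside its binding domain → cannot satisfy Principle A.
*Ingrid₄* does not c-command the anaphor → cannot bind it.
*[Ingrid₄'s colleague]₅* c-commands the anaphor within its binding domain → licit binder.
*Elena₆* does not c-command the anaphor → cannot bind it.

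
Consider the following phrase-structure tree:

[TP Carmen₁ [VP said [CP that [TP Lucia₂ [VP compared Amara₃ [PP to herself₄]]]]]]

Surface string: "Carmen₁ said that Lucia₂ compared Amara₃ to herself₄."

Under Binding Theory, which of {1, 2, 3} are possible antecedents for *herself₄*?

{2, 3}

*herself* is an anaphor, so Principle A applies: it must be bound in its binding domain.
Binding domain of *herself₄*: the embedded TP, whose subject is Lucia₂.
*Carmen₁* c-commands the anaphor but is outside its binding domain → cannot satisfy Principle A.
*Lucia₂* c-commands the anaphor within its binding domain → licit binder.
*Amara₃* c-commands the anaphor within its binding domain → licit binder.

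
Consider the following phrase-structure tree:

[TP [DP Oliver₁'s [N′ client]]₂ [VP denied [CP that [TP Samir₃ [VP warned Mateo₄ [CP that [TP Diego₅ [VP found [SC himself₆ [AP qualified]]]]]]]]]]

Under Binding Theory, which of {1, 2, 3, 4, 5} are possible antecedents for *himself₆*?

{5}

*himself* is an anaphor, so Principle A applies: it must be bound in its binding domain.
Binding domain of *himself₆*: the embedded TP, whose subject is Diego₅.
*Oliver₁* does not c-command the anaphor → cannot bind it.
*[Oliver₁'s client]₂* c-commands the anaphor but is outside its binding domain → cannot satisfy Principle A.
*Samir₃* c-commands the anaphor but is outside its binding domain → cannot satisfy Principle A.
*Mateo₄* c-commands the anaphor but is outside its binding domain → cannot satisfy Principle A.
*Diego₅* c-commands the anaphor within its binding domain → licit binder.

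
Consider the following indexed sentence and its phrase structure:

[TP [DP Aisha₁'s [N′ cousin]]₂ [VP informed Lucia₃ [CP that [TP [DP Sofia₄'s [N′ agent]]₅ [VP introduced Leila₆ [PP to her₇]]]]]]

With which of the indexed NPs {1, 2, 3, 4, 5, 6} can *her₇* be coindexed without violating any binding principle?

*her* is a pronoun, so Principle B applies: it must be free in its binding domain.
Binding domain of *her₇*: the embedded TP, whose subject is [Sofia₄'s agent]₅.
*Aisha₁* and the pronoun do not c-command one another → neither Principle B nor Principle C is at stake; coindexation permitted.
*[Aisha₁'s cousin]₂* c-commands the pronoun but from outside its binding domain, and is not c-commanded by it → coindexation permitted.
*Lucia₃* c-commands the pronoun but from outside its binding domain, and is not c-commanded by it → coindexation permitted.
*Sofia₄* and the pronoun do not c-command one another → neither Principle B nor Principle C is at stake; coindexation permitted.
*[Sofia₄'s agent]₅* c-commands the pronoun within its binding domain → coindexation would violate Principle B.
*Leila₆* c-commands the pronoun within its binding domain → coindexation would violate Principle B.

{1, 2, 3, 4}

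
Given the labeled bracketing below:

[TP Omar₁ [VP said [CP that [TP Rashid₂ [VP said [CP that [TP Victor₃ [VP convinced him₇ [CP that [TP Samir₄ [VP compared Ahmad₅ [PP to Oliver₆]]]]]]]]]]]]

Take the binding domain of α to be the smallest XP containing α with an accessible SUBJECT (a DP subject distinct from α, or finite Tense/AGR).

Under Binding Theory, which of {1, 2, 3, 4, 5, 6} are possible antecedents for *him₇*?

{1, 2}

*him* is a pronoun, so Principle B applies: it must be free in its binding domain.
Binding domain of *him₇*: the embedded TP, whose subject is Victor₃.
*Omar₁* c-commands the pronoun but from outside its binding domain, and is not c-commanded by it → coindexation permitted.
*Rashid₂* c-commands the pronoun but from outside its binding domain, and is not c-commanded by it → coindexation permitted.
*Victor₃* c-commands the pronoun within its binding domain → coindexation would violate Principle B.
*Samir₄*: the pronoun c-commands this R-expression → coindexation would violate Principle C on *Samir₄*.
*Ahmad₅*: the pronoun c-commands this R-expression → coindexation would violate Principle C on *Ahmad₅*.
*Oliver₆*: the pronoun c-commands this R-expression → coindexation would violate Principle C on *Oliver₆*.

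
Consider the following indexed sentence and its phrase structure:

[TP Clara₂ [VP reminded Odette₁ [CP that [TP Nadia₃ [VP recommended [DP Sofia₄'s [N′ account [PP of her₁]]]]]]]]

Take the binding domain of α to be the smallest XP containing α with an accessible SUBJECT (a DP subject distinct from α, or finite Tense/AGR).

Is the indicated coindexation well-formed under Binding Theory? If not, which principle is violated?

grammatical

The two coindexed NPs are *Odette₁* and *her₁*.
*her₁* is a pronoun; its binding domain is the possessed DP, whose subject is Sofia₄. Within that domain it is c-commanded only by *Sofia₄*, which carries a different index — the pronoun is free locally, so Principle B holds.
*Odette₁* is an R-expression; *her₁* does not c-command it, and no other NP shares its index, so Principle C is satisfied.
All principles are respected.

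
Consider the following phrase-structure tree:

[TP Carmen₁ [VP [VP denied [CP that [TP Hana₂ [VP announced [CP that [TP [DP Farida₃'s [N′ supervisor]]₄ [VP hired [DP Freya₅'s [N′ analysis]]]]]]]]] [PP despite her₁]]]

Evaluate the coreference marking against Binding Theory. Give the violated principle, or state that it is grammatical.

Principle B

The two coindexed NPs are *Carmen₁* and *her₁*.
*her₁* is a pronoun. Its binding domain is the matrix TP, whose subject is Carmen₁.
*Carmen₁* c-commands it within that domain and carries the same index.
The pronoun is locally bound → Principle B violation.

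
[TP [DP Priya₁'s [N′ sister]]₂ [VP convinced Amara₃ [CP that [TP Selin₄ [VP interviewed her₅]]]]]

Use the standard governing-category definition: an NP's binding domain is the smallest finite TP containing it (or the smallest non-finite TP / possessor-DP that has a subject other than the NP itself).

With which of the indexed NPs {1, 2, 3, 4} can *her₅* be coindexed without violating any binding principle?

{1, 2, 3}

*her* is a pronoun, so Principle B applies: it must be free in its binding domain.
Binding domain of *her₅*: the embedded TP, whose subject is Selin₄.
*Priya₁* and the pronoun do not c-command one another → neither Principle B nor Principle C is at stake; coindexation permitted.
*[Priya₁'s sister]₂* c-commands the pronoun but from outside its binding domain, and is not c-commanded by it → coindexation permitted.
*Amara₃* c-commands the pronoun but from outside its binding domain, and is not c-commanded by it → coindexation permitted.
*Selin₄* c-commands the pronoun within its binding domain → coindexation would violate Principle B.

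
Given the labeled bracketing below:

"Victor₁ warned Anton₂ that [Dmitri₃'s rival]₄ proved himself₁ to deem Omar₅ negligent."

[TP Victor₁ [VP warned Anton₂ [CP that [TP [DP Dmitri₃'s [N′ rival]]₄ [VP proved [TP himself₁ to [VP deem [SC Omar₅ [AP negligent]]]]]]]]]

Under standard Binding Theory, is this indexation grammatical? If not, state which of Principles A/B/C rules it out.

The two coindexed NPs are *Victor₁* and *himself₁*.
*himself₁* is an anaphor. Principle A requires it to be bound within its binding domain — the embedded TP, whose subject is [Dmitri₃'s rival]₄.
Within that domain it is c-commanded by *[Dmitri₃'s rival]₄*, which does not share its index.
*Victor₁* does c-command the anaphor, but from outside its binding domain.
The anaphor is unbound in its domain → Principle A violation.

Principle A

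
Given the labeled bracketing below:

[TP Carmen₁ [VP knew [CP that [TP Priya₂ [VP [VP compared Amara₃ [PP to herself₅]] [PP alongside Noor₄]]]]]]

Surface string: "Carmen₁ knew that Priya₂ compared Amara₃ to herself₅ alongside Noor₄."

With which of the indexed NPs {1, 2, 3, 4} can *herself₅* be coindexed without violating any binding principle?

*herself* is an anaphor, so Principle A applies: it must be bound in its binding domain.
Binding domain of *herself₅*: the embedded TP, whose subject is Priya₂.
*Carmen₁* c-commands the anaphor but is outside its binding domain → cannot satisfy Principle A.
*Priya₂* c-commands the anaphor within its binding domain → licit binder.
*Amara₃* c-commands the anaphor within its binding domain → licit binder.
*Noor₄* does not c-command the anaphor → cannot bind it.

{2, 3}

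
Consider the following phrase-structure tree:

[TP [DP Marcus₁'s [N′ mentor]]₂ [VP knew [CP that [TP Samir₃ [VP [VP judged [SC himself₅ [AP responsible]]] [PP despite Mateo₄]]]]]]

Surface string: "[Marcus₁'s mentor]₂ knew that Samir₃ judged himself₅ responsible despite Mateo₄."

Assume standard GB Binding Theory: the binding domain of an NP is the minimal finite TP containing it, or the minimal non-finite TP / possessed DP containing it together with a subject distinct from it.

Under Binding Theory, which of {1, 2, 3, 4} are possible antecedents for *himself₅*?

*himself* is an anaphor, so Principle A applies: it must be bound in its binding domain.
Binding domain of *himself₅*: the embedded TP, whose subject is Samir₃.
*Marcus₁* does not c-command the anaphor → cannot bind it.
*[Marcus₁'s mentor]₂* c-commands the anaphor but is outside its binding domain → cannot satisfy Principle A.
*Samir₃* c-commands the anaphor within its binding domain → licit binder.
*Mateo₄* does not c-command the anaphor → cannot bind it.

{3}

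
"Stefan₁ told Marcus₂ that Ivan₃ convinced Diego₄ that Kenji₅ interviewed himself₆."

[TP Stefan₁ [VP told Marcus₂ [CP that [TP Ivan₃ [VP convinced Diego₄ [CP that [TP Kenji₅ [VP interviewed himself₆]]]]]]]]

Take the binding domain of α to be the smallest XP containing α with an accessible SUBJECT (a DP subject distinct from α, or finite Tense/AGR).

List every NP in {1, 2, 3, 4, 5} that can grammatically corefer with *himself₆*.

*himself* is an anaphor, so Principle A applies: it must be bound in its binding domain.
Binding domain of *himself₆*: the embedded TP, whose subject is Kenji₅.
*Stefan₁* c-commands the anaphor but is outside its binding domain → cannot satisfy Principle A.
*Marcus₂* c-commands the anaphor but is outside its binding domain → cannot satisfy Principle A.
*Ivan₃* c-commands the anaphor but is outside its binding domain → cannot satisfy Principle A.
*Diego₄* c-commands the anaphor but is outside its binding domain → cannot satisfy Principle A.
*Kenji₅* c-commands the anaphor within its binding domain → licit binder.

{5}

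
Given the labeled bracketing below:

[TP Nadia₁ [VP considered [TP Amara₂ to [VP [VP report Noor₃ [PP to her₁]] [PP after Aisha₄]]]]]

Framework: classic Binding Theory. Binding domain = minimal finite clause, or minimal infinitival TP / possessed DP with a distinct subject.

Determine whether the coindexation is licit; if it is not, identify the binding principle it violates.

grammatical

The two coindexed NPs are *Nadia₁* and *her₁*.
*her₁* is a pronoun; its binding domain is the embedded TP, whose subject is Amara₂. Within that domain it is c-commanded only by *Amara₂*, *Noor₃*, which carry a different index — the pronoun is free locally, so Principle B holds.
*Nadia₁* is an R-expression; *her₁* does not c-command it, and no other NP shares its index, so Principle C is satisfied.
All principles are respected.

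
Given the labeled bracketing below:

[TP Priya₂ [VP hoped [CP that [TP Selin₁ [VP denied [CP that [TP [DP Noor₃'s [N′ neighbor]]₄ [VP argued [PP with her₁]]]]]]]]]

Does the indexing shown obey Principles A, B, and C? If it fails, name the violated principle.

The two coindexed NPs are *Selin₁* and *her₁*.
*her₁* is a pronoun; its binding domain is the embedded TP, whose subject is [Noor₃'s neighbor]₄. Within that domain it is c-commanded only by *[Noor₃'s neighbor]₄*, which carries a different index — the pronoun is free locally, so Principle B holds.
*Selin₁* is an R-expression; *her₁* does not c-command it, and no other NP shares its index, so Principle C is satisfied.
All principles are respected.

grammatical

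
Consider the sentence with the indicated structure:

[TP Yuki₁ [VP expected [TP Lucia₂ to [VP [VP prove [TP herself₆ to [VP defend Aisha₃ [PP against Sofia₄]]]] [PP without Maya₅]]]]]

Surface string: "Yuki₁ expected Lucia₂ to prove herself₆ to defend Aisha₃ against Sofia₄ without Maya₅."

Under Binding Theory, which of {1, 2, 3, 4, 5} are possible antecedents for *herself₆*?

{2}

*herself* is an anaphor, so Principle A applies: it must be bound in its binding domain.
Binding domain of *herself₆*: the embedded TP, whose subject is Lucia₂.
*Yuki₁* c-commands the anaphor but is outside its binding domain → cannot satisfy Principle A.
*Lucia₂* c-commands the anaphor within its binding domain → licit binder.
*Aisha₃* does not c-command the anaphor → cannot bind it.
*Sofia₄* does not c-command the anaphor → cannot bind it.
*Maya₅* does not c-command the anaphor → cannot bind it.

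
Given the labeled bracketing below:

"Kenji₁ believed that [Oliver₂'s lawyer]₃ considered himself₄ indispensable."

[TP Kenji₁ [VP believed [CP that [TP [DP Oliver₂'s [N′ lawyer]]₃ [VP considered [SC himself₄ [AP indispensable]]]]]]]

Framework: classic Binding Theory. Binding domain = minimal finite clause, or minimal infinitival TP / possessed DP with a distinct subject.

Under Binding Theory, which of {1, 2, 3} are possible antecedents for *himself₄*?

{3}

*himself* is an anaphor, so Principle A applies: it must be bound in its binding domain.
Binding domain of *himself₄*: the embedded TP, whose subject is [Oliver₂'s lawyer]₃.
*Kenji₁* c-commands the anaphor but is outside its binding domain → cannot satisfy Principle A.
*Oliver₂* does not c-command the anaphor → cannot bind it.
*[Oliver₂'s lawyer]₃* c-commands the anaphor within its binding domain → licit binder.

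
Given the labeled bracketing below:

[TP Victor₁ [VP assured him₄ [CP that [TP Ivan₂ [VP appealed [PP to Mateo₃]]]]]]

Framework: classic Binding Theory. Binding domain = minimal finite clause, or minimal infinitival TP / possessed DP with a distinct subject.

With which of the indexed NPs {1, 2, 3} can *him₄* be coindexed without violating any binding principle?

*him* is a pronoun, so Principle B applies: it must be free in its binding domain.
Binding domain of *him₄*: the matrix TP, whose subject is Victor₁.
*Victor₁* c-commands the pronoun within its binding domain → coindexation would violate Principle B.
*Ivan₂*: the pronoun c-commands this R-expression → coindexation would violate Principle C on *Ivan₂*.
*Mateo₃*: the pronoun c-commands this R-expression → coindexation would violate Principle C on *Mateo₃*.

none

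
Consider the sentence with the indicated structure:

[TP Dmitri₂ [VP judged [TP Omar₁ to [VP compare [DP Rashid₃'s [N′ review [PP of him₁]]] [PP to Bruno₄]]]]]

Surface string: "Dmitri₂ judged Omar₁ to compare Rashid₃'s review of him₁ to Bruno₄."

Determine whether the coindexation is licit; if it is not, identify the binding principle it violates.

The two coindexed NPs are *Omar₁* and *him₁*.
*him₁* is a pronoun; its binding domain is the possessed DP, whose subject is Rashid₃. Within that domain it is c-commanded only by *Rashid₃*, which carries a different index — the pronoun is free locally, so Principle B holds.
*Omar₁* is an R-expression; *him₁* does not c-command it, and no other NP shares its index, so Principle C is satisfied.
All principles are respected.

grammatical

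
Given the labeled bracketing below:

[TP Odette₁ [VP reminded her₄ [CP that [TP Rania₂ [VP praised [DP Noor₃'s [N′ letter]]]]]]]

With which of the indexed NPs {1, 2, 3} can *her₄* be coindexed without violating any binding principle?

*her* is a pronoun, so Principle B applies: it must be free in its binding domain.
Binding domain of *her₄*: the matrix TP, whose subject is Odette₁.
*Odette₁* c-commands the pronoun within its binding domain → coindexation would violate Principle B.
*Rania₂*: the pronoun c-commands this R-expression → coindexation would violate Principle C on *Rania₂*.
*Noor₃*: the pronoun c-commands this R-expression → coindexation would violate Principle C on *Noor₃*.

none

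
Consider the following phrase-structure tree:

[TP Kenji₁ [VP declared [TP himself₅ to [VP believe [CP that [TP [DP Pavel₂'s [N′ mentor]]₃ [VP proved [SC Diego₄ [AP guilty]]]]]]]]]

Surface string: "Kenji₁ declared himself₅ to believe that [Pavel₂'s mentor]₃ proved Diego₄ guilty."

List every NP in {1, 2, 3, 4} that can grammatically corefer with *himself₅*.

*himself* is an anaphor, so Principle A applies: it must be bound in its binding domain.
Binding domain of *himself₅*: the matrix TP, whose subject is Kenji₁.
*Kenji₁* c-commands the anaphor within its binding domain → licit binder.
*Pavel₂* does not c-command the anaphor → cannot bind it.
*[Pavel₂'s mentor]₃* does not c-command the anaphor → cannot bind it.
*Diego₄* does not c-command the anaphor → cannot bind it.

{1}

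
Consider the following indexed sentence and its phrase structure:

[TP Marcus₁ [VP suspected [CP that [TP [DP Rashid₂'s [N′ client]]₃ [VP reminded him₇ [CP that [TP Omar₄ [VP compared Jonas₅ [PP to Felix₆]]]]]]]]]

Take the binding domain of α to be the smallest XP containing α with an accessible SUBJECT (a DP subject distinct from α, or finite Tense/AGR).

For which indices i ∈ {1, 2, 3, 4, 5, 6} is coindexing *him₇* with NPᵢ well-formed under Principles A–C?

*him* is a pronoun, so Principle B applies: it must be free in its binding domain.
Binding domain of *him₇*: the embedded TP, whose subject is [Rashid₂'s client]₃.
*Marcus₁* c-commands the pronoun but from outside its binding domain, and is not c-commanded by it → coindexation permitted.
*Rashid₂* and the pronoun do not c-command one another → neither Principle B nor Principle C is at stake; coindexation permitted.
*[Rashid₂'s client]₃* c-commands the pronoun within its binding domain → coindexation would violate Principle B.
*Omar₄*: the pronoun c-commands this R-expression → coindexation would violate Principle C on *Omar₄*.
*Jonas₅*: the pronoun c-commands this R-expression → coindexation would violate Principle C on *Jonas₅*.
*Felix₆*: the pronoun c-commands this R-expression → coindexation would violate Principle C on *Felix₆*.

{1, 2}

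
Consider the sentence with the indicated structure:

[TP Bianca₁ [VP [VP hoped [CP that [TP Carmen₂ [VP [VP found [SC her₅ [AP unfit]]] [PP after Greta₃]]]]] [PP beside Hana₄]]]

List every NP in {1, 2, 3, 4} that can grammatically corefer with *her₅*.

{1, 3, 4}

*her* is a pronoun, so Principle B applies: it must be free in its binding domain.
Binding domain of *her₅*: the embedded TP, whose subject is Carmen₂.
*Bianca₁* c-commands the pronoun but from outside its binding domain, and is not c-commanded by it → coindexation permitted.
*Carmen₂* c-commands the pronoun within its binding domain → coindexation would violate Principle B.
*Greta₃* and the pronoun do not c-command one another → neither Principle B nor Principle C is at stake; coindexation permitted.
*Hana₄* and the pronoun do not c-command one another → neither Principle B nor Principle C is at stake; coindexation permitted.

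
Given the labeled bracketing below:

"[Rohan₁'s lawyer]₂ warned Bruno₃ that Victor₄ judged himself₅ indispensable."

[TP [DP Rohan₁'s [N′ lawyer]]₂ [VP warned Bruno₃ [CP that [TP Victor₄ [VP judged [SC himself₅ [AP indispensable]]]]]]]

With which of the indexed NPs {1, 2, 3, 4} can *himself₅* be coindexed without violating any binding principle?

{4}

*himself* is an anaphor, so Principle A applies: it must be bound in its binding domain.
Binding domain of *himself₅*: the embedded TP, whose subject is Victor₄.
*Rohan₁* does not c-command the anaphor → cannot bind it.
*[Rohan₁'s lawyer]₂* c-commands the anaphor but is outside its binding domain → cannot satisfy Principle A.
*Bruno₃* c-commands the anaphor but is outside its binding domain → cannot satisfy Principle A.
*Victor₄* c-commands the anaphor within its binding domain → licit binder.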